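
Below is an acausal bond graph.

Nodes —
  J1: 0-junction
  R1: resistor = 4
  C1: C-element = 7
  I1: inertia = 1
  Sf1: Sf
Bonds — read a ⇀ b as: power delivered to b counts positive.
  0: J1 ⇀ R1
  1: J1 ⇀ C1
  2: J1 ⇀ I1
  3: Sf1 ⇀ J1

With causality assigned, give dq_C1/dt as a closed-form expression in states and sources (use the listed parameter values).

dq_C1/dt = F_Sf1 - p_I1 - q_C1/28

bond 3 |Sf1  (Sf1 fixes flow; stroke at Sf1)
bond 1 |J1  (C1 outputs effort q/C1)
bond 0 |R1  (0-jn J1 has e-setter on 1)
bond 2 |I1  (common-e at J1 fixed by 1)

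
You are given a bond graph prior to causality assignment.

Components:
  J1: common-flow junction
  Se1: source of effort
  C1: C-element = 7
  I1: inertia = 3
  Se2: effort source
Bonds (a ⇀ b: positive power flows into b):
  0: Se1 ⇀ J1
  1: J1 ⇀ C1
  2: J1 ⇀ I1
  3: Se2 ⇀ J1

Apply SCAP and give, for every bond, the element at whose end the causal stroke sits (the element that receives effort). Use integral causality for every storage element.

#0 stroke→J1
#1 stroke→J1
#2 stroke→I1
#3 stroke→J1

b0 →J1  (source Se1 imposes e)
b3 →J1  (Se2: effort source, stroke at far end)
b1 →J1  (C1: C, integral causality)
b2 →I1  (closing 1-jn rule on J1)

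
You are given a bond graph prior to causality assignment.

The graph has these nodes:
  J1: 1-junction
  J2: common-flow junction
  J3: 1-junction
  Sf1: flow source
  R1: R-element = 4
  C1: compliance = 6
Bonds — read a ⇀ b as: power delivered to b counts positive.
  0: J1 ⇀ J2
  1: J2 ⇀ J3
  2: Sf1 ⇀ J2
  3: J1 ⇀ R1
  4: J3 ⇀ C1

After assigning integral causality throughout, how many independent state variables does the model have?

1  (C1 all integral)

#2 |Sf1  (source Sf1 imposes f)
#0 |J2  (1-jn J2 has f-setter on 2)
#1 |J2  (J2 flow already set via bond 2)
#4 |J3  (J3 flow already set via bond 1)
#3 |J1  (common-f at J1 fixed by 0)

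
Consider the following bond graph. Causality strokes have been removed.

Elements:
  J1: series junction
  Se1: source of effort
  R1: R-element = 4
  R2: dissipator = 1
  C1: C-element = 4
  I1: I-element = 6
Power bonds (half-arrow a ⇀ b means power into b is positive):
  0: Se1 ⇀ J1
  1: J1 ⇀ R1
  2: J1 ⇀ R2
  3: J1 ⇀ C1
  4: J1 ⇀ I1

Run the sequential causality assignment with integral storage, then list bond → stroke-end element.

bond 0 stroke→J1
bond 1 stroke→J1
bond 2 stroke→J1
bond 3 stroke→J1
bond 4 stroke→I1

#0 |J1  (Se1: effort source, stroke at far end)
#3 |J1  (C1 integral (e out))
#4 |I1  (I1 outputs flow p/I1)
#1 |J1  (common-f at J1 fixed by 4)
#2 |J1  (1-jn J1 has f-setter on 4)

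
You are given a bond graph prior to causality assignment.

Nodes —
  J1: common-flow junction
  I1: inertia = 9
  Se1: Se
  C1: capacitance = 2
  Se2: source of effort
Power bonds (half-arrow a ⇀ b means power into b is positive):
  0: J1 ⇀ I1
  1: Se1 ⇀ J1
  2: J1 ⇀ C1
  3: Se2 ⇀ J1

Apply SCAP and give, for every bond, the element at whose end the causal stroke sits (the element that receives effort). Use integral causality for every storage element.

bond 1 stroke→J1  (Se1 (Se) sets effort on bond)
bond 3 stroke→J1  (Se2: effort source, stroke at far end)
bond 0 stroke→I1  (I1 integral (f out))
bond 2 stroke→J1  (J1: bond 0 brought flow, rest push out)

bond 0 →I1
bond 1 →J1
bond 2 →J1
bond 3 →J1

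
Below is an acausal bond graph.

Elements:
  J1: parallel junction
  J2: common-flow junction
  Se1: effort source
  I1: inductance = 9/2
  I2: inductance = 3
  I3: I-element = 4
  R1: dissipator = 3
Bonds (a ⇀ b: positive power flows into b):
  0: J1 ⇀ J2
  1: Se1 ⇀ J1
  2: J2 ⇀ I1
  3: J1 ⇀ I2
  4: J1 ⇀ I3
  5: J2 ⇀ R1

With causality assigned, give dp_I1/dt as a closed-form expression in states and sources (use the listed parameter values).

dp_I1/dt = E_Se1 - 2*p_I1/3

#1 →J1  (Se1: effort source, stroke at far end)
#0 →J2  (J1 effort already set via bond 1)
#3 →I2  (common-e at J1 fixed by 1)
#4 →I3  (J1: bond 1 brought effort, rest push out)
#2 →I1  (I1: I, integral causality)
#5 →J2  (1-jn J2 has f-setter on 2)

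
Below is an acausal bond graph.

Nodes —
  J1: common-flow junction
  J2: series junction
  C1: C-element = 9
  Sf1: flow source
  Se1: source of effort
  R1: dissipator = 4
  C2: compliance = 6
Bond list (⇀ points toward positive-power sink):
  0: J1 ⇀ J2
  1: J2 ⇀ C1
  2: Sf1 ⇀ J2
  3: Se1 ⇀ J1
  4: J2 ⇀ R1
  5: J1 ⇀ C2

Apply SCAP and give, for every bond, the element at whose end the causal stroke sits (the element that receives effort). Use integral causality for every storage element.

β0 →J2
β1 →J2
β2 →Sf1
β3 →J1
β4 →J2
β5 →J1

#2 stroke at Sf1  (Sf1 (Sf) sets flow on bond)
#3 stroke at J1  (Se1 fixes effort; stroke away)
#0 stroke at J2  (common-f at J2 fixed by 2)
#1 stroke at J2  (common-f at J2 fixed by 2)
#4 stroke at J2  (common-f at J2 fixed by 2)
#5 stroke at J1  (J1 flow already set via bond 0)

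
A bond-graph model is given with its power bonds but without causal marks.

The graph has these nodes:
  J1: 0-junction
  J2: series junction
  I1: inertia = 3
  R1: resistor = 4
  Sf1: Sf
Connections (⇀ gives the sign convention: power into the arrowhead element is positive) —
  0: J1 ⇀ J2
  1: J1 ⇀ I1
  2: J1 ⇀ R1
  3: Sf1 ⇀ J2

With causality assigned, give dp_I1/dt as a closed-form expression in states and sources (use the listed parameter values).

b3 →Sf1  (Sf1: flow source, stroke at near end)
b0 →J2  (1-jn J2 has f-setter on 3)
b1 →I1  (I1 outputs flow p/I1)
b2 →J1  (J1 needs exactly one e-in)

dp_I1/dt = -4*F_Sf1 - 4*p_I1/3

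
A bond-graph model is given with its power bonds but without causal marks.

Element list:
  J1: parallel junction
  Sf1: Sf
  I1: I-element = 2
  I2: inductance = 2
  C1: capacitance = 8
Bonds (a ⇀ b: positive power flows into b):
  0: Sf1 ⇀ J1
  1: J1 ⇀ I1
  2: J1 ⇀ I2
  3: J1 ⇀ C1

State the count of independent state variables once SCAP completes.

#0 stroke→Sf1  (source Sf1 imposes f)
#1 stroke→I1  (I1: I, integral causality)
#2 stroke→I2  (I2 integral (f out))
#3 stroke→J1  (only one effort-in slot at J1)

3  (C1, I1, I2 all integral)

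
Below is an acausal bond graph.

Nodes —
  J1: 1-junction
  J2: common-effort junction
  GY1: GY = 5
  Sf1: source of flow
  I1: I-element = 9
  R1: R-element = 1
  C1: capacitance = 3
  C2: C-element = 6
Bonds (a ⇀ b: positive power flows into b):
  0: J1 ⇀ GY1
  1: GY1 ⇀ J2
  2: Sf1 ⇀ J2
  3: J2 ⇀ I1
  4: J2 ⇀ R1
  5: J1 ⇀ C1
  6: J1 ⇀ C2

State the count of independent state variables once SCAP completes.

3  (C1, C2, I1 all integral)

β2 stroke→Sf1  (Sf1 fixes flow; stroke at Sf1)
β3 stroke→I1  (prefer integral on I1)
β5 stroke→J1  (C1: C, integral causality)
β6 stroke→J1  (C2 outputs effort q/C2)
β0 stroke→GY1  (J1 needs exactly one f-in)
β1 stroke→GY1  (GY GY1: same side as bond 0)
β4 stroke→J2  (J2: last free bond brings effort in)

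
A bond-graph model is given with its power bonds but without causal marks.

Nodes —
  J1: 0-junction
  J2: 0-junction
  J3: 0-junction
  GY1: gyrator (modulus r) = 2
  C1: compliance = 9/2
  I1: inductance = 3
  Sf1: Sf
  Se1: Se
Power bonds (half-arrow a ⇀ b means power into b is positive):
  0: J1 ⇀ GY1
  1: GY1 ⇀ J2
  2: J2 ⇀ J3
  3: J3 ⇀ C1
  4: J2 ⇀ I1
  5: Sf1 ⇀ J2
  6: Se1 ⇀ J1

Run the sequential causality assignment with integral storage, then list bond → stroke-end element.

bond 0 stroke at GY1
bond 1 stroke at GY1
bond 2 stroke at J2
bond 3 stroke at J3
bond 4 stroke at I1
bond 5 stroke at Sf1
bond 6 stroke at J1

β5 stroke at Sf1  (Sf1: flow source, stroke at near end)
β6 stroke at J1  (Se1: effort source, stroke at far end)
β0 stroke at GY1  (J1 effort already set via bond 6)
β1 stroke at GY1  (GY1 both-in/both-out from 0)
β3 stroke at J3  (C1 integral (e out))
β2 stroke at J2  (0-jn J3 has e-setter on 3)
β4 stroke at I1  (J2 effort already set via bond 2)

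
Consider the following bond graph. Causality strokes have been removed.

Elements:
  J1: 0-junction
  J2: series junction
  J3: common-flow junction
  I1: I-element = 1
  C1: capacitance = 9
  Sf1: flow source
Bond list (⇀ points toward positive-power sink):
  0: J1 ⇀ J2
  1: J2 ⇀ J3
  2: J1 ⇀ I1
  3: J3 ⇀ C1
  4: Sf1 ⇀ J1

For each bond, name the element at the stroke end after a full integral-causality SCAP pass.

b4 stroke at Sf1  (Sf1: flow source, stroke at near end)
b2 stroke at I1  (I1: I, integral causality)
b0 stroke at J1  (J1: last free bond brings effort in)
b1 stroke at J2  (common-f at J2 fixed by 0)
b3 stroke at J3  (J3 flow already set via bond 1)

bond 0 stroke→J1
bond 1 stroke→J2
bond 2 stroke→I1
bond 3 stroke→J3
bond 4 stroke→Sf1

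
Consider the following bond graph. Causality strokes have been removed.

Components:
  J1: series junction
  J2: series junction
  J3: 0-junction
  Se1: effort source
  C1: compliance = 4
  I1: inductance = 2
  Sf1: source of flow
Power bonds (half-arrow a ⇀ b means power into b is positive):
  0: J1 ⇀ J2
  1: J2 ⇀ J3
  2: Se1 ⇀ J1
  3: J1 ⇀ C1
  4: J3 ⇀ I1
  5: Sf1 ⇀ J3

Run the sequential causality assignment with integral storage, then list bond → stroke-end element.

bond 2 →J1  (Se1: effort source, stroke at far end)
bond 5 →Sf1  (Sf1 (Sf) sets flow on bond)
bond 3 →J1  (C1 integral (e out))
bond 0 →J2  (J1: last free bond brings flow in)
bond 1 →J3  (only one flow-in slot at J2)
bond 4 →I1  (J3: bond 1 brought effort, rest push out)

#0 stroke→J2
#1 stroke→J3
#2 stroke→J1
#3 stroke→J1
#4 stroke→I1
#5 stroke→Sf1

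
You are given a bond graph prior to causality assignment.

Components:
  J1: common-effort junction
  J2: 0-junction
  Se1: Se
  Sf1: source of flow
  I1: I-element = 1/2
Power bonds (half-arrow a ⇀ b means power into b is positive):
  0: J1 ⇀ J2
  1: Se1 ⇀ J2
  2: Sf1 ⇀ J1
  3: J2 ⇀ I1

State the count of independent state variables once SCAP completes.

#1 |J2  (Se1 fixes effort; stroke away)
#2 |Sf1  (source Sf1 imposes f)
#0 |J1  (closing 0-jn rule on J1)
#3 |I1  (0-jn J2 has e-setter on 1)

1  (I1 all integral)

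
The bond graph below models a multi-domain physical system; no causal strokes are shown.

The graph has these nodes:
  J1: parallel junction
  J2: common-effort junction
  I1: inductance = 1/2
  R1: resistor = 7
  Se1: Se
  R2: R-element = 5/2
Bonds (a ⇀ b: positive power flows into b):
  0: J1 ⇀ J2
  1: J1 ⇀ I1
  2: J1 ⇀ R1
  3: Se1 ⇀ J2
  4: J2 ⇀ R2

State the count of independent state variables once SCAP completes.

b3 stroke at J2  (Se1 (Se) sets effort on bond)
b0 stroke at J1  (common-e at J2 fixed by 3)
b4 stroke at R2  (0-jn J2 has e-setter on 3)
b1 stroke at I1  (J1 effort already set via bond 0)
b2 stroke at R1  (J1 effort already set via bond 0)

1  (I1 all integral)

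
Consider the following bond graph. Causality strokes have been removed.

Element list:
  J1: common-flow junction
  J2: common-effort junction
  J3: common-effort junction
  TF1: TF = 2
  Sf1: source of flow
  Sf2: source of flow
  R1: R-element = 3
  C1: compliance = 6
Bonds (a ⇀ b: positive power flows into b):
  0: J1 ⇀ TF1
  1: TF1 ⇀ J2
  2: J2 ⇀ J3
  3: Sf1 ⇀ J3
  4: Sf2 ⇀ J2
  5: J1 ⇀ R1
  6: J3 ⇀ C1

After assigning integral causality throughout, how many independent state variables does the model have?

b3 |Sf1  (Sf1: flow source, stroke at near end)
b4 |Sf2  (Sf2 (Sf) sets flow on bond)
b6 |J3  (C1 integral (e out))
b2 |J2  (J3: bond 6 brought effort, rest push out)
b1 |TF1  (J2 effort already set via bond 2)
b0 |J1  (TF TF1: opposite of bond 1)
b5 |R1  (only one flow-in slot at J1)

1  (C1 all integral)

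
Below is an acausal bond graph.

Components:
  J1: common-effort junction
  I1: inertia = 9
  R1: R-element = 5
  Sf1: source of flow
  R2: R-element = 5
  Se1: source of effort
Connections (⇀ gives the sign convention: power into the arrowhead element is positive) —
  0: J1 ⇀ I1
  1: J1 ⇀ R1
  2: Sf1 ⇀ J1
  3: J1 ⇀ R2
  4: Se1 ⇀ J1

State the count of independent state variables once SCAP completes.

1  (I1 all integral)

#2 stroke→Sf1  (Sf1 (Sf) sets flow on bond)
#4 stroke→J1  (source Se1 imposes e)
#0 stroke→I1  (common-e at J1 fixed by 4)
#1 stroke→R1  (common-e at J1 fixed by 4)
#3 stroke→R2  (J1 effort already set via bond 4)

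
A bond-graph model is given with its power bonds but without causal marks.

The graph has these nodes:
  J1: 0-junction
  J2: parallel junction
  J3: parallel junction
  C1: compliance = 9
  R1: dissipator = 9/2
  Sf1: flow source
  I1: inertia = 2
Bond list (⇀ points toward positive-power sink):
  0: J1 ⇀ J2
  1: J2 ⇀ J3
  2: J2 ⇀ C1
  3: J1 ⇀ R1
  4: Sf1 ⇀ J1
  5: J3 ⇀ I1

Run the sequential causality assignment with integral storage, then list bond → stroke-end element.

b4 stroke at Sf1  (Sf1 (Sf) sets flow on bond)
b2 stroke at J2  (C1 integral (e out))
b0 stroke at J1  (J2: bond 2 brought effort, rest push out)
b1 stroke at J3  (common-e at J2 fixed by 2)
b5 stroke at I1  (0-jn J3 has e-setter on 1)
b3 stroke at R1  (0-jn J1 has e-setter on 0)

#0 →J1
#1 →J3
#2 →J2
#3 →R1
#4 →Sf1
#5 →I1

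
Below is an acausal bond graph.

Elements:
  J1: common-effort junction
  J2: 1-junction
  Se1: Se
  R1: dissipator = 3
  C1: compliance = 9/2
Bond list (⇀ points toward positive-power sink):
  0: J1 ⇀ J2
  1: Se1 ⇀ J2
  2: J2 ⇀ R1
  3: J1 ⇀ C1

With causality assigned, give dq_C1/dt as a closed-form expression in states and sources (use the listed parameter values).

dq_C1/dt = -E_Se1/3 - 2*q_C1/27

#1 |J2  (Se1 fixes effort; stroke away)
#3 |J1  (prefer integral on C1)
#0 |J2  (J1 effort already set via bond 3)
#2 |R1  (J2: last free bond brings flow in)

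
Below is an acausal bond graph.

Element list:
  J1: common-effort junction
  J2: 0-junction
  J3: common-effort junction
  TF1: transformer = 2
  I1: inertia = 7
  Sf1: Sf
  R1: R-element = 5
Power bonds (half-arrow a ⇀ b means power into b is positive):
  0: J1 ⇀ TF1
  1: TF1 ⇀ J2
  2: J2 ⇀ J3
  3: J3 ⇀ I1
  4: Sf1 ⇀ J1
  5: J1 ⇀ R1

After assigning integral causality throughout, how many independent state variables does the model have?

β4 stroke at Sf1  (Sf1: flow source, stroke at near end)
β3 stroke at I1  (prefer integral on I1)
β2 stroke at J3  (closing 0-jn rule on J3)
β1 stroke at J2  (J2 needs exactly one e-in)
β0 stroke at TF1  (through TF1, causality passes straight; one stroke at TF1)
β5 stroke at J1  (only one effort-in slot at J1)

1  (I1 all integral)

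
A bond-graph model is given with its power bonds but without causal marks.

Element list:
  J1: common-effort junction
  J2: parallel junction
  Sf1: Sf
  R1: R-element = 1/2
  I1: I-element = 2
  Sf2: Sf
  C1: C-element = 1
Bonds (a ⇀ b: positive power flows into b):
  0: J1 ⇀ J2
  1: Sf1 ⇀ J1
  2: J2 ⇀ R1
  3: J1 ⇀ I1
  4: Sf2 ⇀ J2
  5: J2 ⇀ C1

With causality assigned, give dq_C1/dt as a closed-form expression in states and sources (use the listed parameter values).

bond 1 stroke→Sf1  (Sf1 (Sf) sets flow on bond)
bond 4 stroke→Sf2  (Sf2 fixes flow; stroke at Sf2)
bond 3 stroke→I1  (I1 outputs flow p/I1)
bond 0 stroke→J1  (J1 needs exactly one e-in)
bond 5 stroke→J2  (C1 integral (e out))
bond 2 stroke→R1  (common-e at J2 fixed by 5)

dq_C1/dt = F_Sf1 + F_Sf2 - p_I1/2 - 2*q_C1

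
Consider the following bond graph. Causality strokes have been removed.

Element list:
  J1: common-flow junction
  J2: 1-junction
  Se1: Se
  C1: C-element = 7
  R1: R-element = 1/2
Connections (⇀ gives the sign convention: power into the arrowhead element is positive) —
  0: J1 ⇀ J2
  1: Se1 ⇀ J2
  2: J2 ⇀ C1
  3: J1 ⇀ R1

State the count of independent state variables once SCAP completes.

#1 →J2  (Se1 fixes effort; stroke away)
#2 →J2  (prefer integral on C1)
#0 →J1  (only one flow-in slot at J2)
#3 →R1  (J1 needs exactly one f-in)

1  (C1 all integral)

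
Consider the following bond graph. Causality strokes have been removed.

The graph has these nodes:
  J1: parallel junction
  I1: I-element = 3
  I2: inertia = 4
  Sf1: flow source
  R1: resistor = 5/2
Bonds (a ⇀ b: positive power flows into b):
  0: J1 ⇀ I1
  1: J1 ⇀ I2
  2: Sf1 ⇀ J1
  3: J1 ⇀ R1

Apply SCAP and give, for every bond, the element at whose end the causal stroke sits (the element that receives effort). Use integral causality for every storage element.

β0 stroke→I1
β1 stroke→I2
β2 stroke→Sf1
β3 stroke→J1

#2 |Sf1  (Sf1: flow source, stroke at near end)
#0 |I1  (prefer integral on I1)
#1 |I2  (I2 outputs flow p/I2)
#3 |J1  (only one effort-in slot at J1)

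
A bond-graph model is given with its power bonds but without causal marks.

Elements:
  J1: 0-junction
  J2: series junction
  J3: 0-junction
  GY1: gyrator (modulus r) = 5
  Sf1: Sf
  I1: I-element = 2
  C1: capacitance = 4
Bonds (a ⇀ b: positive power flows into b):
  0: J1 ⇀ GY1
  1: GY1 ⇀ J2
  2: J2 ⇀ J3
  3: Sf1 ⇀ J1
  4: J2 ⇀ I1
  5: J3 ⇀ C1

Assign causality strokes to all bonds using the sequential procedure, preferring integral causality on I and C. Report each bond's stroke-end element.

#0 →J1
#1 →J2
#2 →J2
#3 →Sf1
#4 →I1
#5 →J3

#3 →Sf1  (Sf1 (Sf) sets flow on bond)
#0 →J1  (closing 0-jn rule on J1)
#1 →J2  (through GY1, causality inverts; strokes same side of GY1)
#4 →I1  (I1 integral (f out))
#2 →J2  (J2 flow already set via bond 4)
#5 →J3  (closing 0-jn rule on J3)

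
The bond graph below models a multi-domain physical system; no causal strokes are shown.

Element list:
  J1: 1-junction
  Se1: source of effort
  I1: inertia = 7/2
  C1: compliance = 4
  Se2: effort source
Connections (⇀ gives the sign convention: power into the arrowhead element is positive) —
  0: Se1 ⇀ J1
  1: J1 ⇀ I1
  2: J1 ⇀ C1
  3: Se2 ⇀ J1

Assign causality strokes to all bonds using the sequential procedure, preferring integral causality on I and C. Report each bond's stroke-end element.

β0 stroke at J1  (source Se1 imposes e)
β3 stroke at J1  (Se2: effort source, stroke at far end)
β1 stroke at I1  (I1 outputs flow p/I1)
β2 stroke at J1  (1-jn J1 has f-setter on 1)

β0 |J1
β1 |I1
β2 |J1
β3 |J1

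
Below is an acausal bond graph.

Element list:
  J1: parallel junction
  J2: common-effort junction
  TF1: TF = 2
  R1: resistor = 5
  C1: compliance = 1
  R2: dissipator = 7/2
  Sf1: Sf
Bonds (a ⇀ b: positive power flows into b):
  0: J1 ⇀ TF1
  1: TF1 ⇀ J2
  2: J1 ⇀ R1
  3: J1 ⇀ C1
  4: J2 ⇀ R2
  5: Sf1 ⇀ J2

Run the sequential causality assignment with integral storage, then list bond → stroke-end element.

#0 |TF1
#1 |J2
#2 |R1
#3 |J1
#4 |R2
#5 |Sf1

bond 5 stroke→Sf1  (Sf1 (Sf) sets flow on bond)
bond 3 stroke→J1  (C1 outputs effort q/C1)
bond 0 stroke→TF1  (J1 effort already set via bond 3)
bond 2 stroke→R1  (J1: bond 3 brought effort, rest push out)
bond 1 stroke→J2  (TF1: transformer flips bond 0)
bond 4 stroke→R2  (J2: bond 1 brought effort, rest push out)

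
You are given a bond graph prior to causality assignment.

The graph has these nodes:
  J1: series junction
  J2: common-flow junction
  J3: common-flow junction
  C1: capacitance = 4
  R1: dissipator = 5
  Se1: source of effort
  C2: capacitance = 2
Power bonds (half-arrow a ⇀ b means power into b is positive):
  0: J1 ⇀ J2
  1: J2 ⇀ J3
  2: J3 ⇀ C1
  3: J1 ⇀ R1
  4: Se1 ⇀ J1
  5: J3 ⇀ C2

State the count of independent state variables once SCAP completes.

β4 |J1  (Se1: effort source, stroke at far end)
β2 |J3  (C1 outputs effort q/C1)
β5 |J3  (C2 outputs effort q/C2)
β1 |J2  (J3: last free bond brings flow in)
β0 |J1  (only one flow-in slot at J2)
β3 |R1  (only one flow-in slot at J1)

2  (C1, C2 all integral)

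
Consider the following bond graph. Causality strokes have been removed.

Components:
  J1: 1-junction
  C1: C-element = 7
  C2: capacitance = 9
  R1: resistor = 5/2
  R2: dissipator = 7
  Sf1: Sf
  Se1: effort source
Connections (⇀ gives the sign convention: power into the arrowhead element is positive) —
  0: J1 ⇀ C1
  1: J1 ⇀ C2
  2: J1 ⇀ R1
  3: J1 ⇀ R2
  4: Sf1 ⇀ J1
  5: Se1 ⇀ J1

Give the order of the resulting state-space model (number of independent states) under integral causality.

#4 stroke at Sf1  (Sf1 fixes flow; stroke at Sf1)
#5 stroke at J1  (Se1: effort source, stroke at far end)
#0 stroke at J1  (J1 flow already set via bond 4)
#1 stroke at J1  (J1 flow already set via bond 4)
#2 stroke at J1  (1-jn J1 has f-setter on 4)
#3 stroke at J1  (J1: bond 4 brought flow, rest push out)

2  (C1, C2 all integral)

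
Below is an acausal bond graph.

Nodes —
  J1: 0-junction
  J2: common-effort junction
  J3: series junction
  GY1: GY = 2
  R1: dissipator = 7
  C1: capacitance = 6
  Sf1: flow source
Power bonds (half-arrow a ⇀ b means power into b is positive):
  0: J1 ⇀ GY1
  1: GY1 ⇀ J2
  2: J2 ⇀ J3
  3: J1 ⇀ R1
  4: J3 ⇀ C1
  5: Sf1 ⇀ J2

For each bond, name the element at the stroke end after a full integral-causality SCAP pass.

bond 5 stroke→Sf1  (Sf1 fixes flow; stroke at Sf1)
bond 4 stroke→J3  (C1 outputs effort q/C1)
bond 2 stroke→J2  (J3 needs exactly one f-in)
bond 1 stroke→GY1  (common-e at J2 fixed by 2)
bond 0 stroke→GY1  (GY1 both-in/both-out from 1)
bond 3 stroke→J1  (J1: last free bond brings effort in)

#0 →GY1
#1 →GY1
#2 →J2
#3 →J1
#4 →J3
#5 →Sf1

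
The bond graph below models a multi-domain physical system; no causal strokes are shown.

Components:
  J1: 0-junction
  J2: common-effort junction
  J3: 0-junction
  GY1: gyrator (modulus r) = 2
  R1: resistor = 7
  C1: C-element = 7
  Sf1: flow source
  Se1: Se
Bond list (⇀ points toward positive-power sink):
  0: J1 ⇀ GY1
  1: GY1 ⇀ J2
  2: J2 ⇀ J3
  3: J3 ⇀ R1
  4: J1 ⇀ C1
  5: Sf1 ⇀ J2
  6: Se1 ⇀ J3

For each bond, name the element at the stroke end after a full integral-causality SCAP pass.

b0 stroke at GY1
b1 stroke at GY1
b2 stroke at J2
b3 stroke at R1
b4 stroke at J1
b5 stroke at Sf1
b6 stroke at J3

b5 stroke→Sf1  (Sf1 (Sf) sets flow on bond)
b6 stroke→J3  (Se1: effort source, stroke at far end)
b2 stroke→J2  (0-jn J3 has e-setter on 6)
b3 stroke→R1  (0-jn J3 has e-setter on 6)
b1 stroke→GY1  (J2 effort already set via bond 2)
b0 stroke→GY1  (GY1 both-in/both-out from 1)
b4 stroke→J1  (closing 0-jn rule on J1)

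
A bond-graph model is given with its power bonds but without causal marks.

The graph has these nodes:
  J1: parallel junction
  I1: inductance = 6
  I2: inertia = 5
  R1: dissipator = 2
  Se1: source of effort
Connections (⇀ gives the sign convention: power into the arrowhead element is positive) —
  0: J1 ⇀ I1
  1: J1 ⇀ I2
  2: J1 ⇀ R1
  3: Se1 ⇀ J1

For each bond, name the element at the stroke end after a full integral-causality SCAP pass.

bond 3 stroke at J1  (Se1 fixes effort; stroke away)
bond 0 stroke at I1  (common-e at J1 fixed by 3)
bond 1 stroke at I2  (common-e at J1 fixed by 3)
bond 2 stroke at R1  (J1 effort already set via bond 3)

b0 stroke at I1
b1 stroke at I2
b2 stroke at R1
b3 stroke at J1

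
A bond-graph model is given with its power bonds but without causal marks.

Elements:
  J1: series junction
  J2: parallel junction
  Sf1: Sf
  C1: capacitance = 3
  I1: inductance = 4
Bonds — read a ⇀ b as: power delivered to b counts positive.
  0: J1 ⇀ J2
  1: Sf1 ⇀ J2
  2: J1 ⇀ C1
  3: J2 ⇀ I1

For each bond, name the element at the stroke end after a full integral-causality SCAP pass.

β1 →Sf1  (Sf1 (Sf) sets flow on bond)
β2 →J1  (C1: C, integral causality)
β0 →J2  (only one flow-in slot at J1)
β3 →I1  (common-e at J2 fixed by 0)

#0 →J2
#1 →Sf1
#2 →J1
#3 →I1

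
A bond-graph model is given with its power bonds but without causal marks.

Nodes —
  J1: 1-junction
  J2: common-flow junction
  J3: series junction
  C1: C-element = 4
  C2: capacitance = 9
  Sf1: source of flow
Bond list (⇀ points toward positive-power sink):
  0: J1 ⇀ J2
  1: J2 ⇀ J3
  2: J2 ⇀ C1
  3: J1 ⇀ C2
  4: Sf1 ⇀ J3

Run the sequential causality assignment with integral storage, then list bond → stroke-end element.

β4 stroke at Sf1  (source Sf1 imposes f)
β1 stroke at J3  (common-f at J3 fixed by 4)
β0 stroke at J2  (J2: bond 1 brought flow, rest push out)
β2 stroke at J2  (1-jn J2 has f-setter on 1)
β3 stroke at J1  (J1 flow already set via bond 0)

b0 |J2
b1 |J3
b2 |J2
b3 |J1
b4 |Sf1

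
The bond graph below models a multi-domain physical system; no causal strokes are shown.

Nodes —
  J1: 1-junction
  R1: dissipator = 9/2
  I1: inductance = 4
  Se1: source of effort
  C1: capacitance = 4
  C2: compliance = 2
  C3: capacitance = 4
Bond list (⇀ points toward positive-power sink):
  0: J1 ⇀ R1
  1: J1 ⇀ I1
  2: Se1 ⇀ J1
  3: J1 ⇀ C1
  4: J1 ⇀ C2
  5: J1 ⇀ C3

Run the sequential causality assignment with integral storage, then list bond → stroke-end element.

#2 stroke at J1  (source Se1 imposes e)
#1 stroke at I1  (I1: I, integral causality)
#0 stroke at J1  (J1 flow already set via bond 1)
#3 stroke at J1  (J1: bond 1 brought flow, rest push out)
#4 stroke at J1  (J1 flow already set via bond 1)
#5 stroke at J1  (common-f at J1 fixed by 1)

b0 stroke at J1
b1 stroke at I1
b2 stroke at J1
b3 stroke at J1
b4 stroke at J1
b5 stroke at J1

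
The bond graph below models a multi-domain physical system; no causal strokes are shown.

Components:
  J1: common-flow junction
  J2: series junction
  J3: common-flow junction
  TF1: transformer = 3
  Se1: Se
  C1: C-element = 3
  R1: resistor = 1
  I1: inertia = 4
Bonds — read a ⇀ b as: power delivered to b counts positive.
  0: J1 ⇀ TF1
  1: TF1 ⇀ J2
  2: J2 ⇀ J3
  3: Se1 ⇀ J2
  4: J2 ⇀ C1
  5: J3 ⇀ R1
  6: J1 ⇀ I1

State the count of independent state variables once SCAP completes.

#3 →J2  (Se1: effort source, stroke at far end)
#4 →J2  (C1 outputs effort q/C1)
#6 →I1  (prefer integral on I1)
#0 →J1  (common-f at J1 fixed by 6)
#1 →TF1  (TF1: transformer flips bond 0)
#2 →J2  (common-f at J2 fixed by 1)
#5 →J3  (common-f at J3 fixed by 2)

2  (C1, I1 all integral)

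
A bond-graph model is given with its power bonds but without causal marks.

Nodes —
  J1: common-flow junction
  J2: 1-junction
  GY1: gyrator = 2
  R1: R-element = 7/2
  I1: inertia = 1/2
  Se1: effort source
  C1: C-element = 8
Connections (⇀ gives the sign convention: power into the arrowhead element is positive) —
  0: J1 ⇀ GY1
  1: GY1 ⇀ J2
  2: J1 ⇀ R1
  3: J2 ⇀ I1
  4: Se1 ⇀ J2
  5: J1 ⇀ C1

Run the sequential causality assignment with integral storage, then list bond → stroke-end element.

#4 stroke at J2  (Se1: effort source, stroke at far end)
#3 stroke at I1  (I1 outputs flow p/I1)
#1 stroke at J2  (1-jn J2 has f-setter on 3)
#0 stroke at J1  (GY1: gyrator matches bond 1)
#5 stroke at J1  (C1: C, integral causality)
#2 stroke at R1  (only one flow-in slot at J1)

#0 stroke→J1
#1 stroke→J2
#2 stroke→R1
#3 stroke→I1
#4 stroke→J2
#5 stroke→J1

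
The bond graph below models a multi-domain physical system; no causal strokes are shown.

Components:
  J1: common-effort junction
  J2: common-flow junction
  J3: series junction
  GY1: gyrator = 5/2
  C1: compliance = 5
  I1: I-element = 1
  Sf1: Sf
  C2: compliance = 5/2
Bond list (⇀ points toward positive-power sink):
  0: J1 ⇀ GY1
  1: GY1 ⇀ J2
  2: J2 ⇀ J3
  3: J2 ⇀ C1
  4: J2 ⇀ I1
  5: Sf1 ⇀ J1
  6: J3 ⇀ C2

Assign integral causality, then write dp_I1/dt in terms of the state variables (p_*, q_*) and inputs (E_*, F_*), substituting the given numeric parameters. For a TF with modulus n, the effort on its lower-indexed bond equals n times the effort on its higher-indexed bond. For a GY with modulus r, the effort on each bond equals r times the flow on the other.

b5 →Sf1  (Sf1: flow source, stroke at near end)
b0 →J1  (only one effort-in slot at J1)
b1 →J2  (through GY1, causality inverts; strokes same side of GY1)
b3 →J2  (C1 integral (e out))
b4 →I1  (I1 outputs flow p/I1)
b2 →J2  (J2 flow already set via bond 4)
b6 →J3  (J3 flow already set via bond 2)

dp_I1/dt = 5*F_Sf1/2 - q_C1/5 - 2*q_C2/5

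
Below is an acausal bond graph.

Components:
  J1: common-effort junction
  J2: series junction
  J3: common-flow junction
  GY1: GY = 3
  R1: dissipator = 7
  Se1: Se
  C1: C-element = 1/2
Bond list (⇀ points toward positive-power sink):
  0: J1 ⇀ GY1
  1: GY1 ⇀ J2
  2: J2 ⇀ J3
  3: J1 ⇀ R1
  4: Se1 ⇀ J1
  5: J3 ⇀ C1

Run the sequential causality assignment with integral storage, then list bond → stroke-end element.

#0 stroke→GY1
#1 stroke→GY1
#2 stroke→J2
#3 stroke→R1
#4 stroke→J1
#5 stroke→J3

b4 →J1  (Se1: effort source, stroke at far end)
b0 →GY1  (common-e at J1 fixed by 4)
b3 →R1  (common-e at J1 fixed by 4)
b1 →GY1  (GY1: gyrator matches bond 0)
b2 →J2  (common-f at J2 fixed by 1)
b5 →J3  (common-f at J3 fixed by 2)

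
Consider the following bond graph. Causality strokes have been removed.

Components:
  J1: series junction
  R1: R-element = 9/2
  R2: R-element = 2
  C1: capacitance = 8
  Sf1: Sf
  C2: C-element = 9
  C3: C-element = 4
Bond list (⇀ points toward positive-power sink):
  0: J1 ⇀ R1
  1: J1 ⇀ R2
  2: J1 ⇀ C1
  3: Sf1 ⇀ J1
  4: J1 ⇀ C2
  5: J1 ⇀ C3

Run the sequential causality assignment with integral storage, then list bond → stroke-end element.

b0 stroke at J1
b1 stroke at J1
b2 stroke at J1
b3 stroke at Sf1
b4 stroke at J1
b5 stroke at J1

#3 stroke at Sf1  (source Sf1 imposes f)
#0 stroke at J1  (common-f at J1 fixed by 3)
#1 stroke at J1  (common-f at J1 fixed by 3)
#2 stroke at J1  (common-f at J1 fixed by 3)
#4 stroke at J1  (J1 flow already set via bond 3)
#5 stroke at J1  (common-f at J1 fixed by 3)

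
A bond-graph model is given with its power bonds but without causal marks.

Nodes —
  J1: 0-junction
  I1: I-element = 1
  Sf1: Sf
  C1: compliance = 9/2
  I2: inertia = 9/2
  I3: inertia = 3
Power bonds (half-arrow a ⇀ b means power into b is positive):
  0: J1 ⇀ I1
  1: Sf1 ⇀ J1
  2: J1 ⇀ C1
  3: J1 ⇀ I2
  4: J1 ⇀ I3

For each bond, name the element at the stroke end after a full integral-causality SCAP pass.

bond 0 stroke→I1
bond 1 stroke→Sf1
bond 2 stroke→J1
bond 3 stroke→I2
bond 4 stroke→I3

bond 1 →Sf1  (source Sf1 imposes f)
bond 0 →I1  (prefer integral on I1)
bond 2 →J1  (prefer integral on C1)
bond 3 →I2  (common-e at J1 fixed by 2)
bond 4 →I3  (J1: bond 2 brought effort, rest push out)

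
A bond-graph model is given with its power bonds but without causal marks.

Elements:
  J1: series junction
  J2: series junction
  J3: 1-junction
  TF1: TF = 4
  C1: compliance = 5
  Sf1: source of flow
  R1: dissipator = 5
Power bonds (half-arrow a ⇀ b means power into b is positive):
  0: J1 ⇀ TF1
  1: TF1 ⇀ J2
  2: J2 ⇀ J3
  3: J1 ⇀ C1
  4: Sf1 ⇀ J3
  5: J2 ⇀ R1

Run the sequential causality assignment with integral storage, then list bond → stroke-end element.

bond 0 stroke at TF1
bond 1 stroke at J2
bond 2 stroke at J3
bond 3 stroke at J1
bond 4 stroke at Sf1
bond 5 stroke at J2

β4 →Sf1  (source Sf1 imposes f)
β2 →J3  (J3: bond 4 brought flow, rest push out)
β1 →J2  (J2: bond 2 brought flow, rest push out)
β5 →J2  (J2: bond 2 brought flow, rest push out)
β0 →TF1  (TF1 one-in-one-out from 1)
β3 →J1  (1-jn J1 has f-setter on 0)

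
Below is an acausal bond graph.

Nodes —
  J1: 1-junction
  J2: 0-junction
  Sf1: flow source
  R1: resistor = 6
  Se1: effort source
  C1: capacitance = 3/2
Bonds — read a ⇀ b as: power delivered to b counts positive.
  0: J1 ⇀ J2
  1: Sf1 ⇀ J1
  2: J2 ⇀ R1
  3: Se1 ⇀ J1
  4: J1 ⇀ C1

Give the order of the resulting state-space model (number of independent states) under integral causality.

β1 |Sf1  (Sf1 (Sf) sets flow on bond)
β3 |J1  (Se1 (Se) sets effort on bond)
β0 |J1  (J1 flow already set via bond 1)
β4 |J1  (J1: bond 1 brought flow, rest push out)
β2 |J2  (closing 0-jn rule on J2)

1  (C1 all integral)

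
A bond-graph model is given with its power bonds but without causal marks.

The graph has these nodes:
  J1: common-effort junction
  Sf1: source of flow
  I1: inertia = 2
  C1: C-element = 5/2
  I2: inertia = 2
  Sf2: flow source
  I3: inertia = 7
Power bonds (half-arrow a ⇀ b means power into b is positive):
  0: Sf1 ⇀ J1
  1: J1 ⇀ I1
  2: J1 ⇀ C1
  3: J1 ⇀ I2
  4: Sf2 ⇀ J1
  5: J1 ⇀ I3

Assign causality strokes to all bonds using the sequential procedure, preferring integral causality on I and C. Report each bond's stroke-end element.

β0 stroke at Sf1
β1 stroke at I1
β2 stroke at J1
β3 stroke at I2
β4 stroke at Sf2
β5 stroke at I3

β0 stroke→Sf1  (Sf1 fixes flow; stroke at Sf1)
β4 stroke→Sf2  (Sf2 fixes flow; stroke at Sf2)
β1 stroke→I1  (I1 outputs flow p/I1)
β2 stroke→J1  (prefer integral on C1)
β3 stroke→I2  (J1: bond 2 brought effort, rest push out)
β5 stroke→I3  (J1: bond 2 brought effort, rest push out)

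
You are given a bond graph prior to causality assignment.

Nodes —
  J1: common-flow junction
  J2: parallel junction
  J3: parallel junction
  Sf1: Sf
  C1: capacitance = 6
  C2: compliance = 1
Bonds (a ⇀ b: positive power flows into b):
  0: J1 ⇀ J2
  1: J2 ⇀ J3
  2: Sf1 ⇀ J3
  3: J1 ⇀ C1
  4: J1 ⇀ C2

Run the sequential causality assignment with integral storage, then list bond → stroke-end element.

bond 0 |J2
bond 1 |J3
bond 2 |Sf1
bond 3 |J1
bond 4 |J1

b2 →Sf1  (Sf1: flow source, stroke at near end)
b1 →J3  (J3: last free bond brings effort in)
b0 →J2  (J2 needs exactly one e-in)
b3 →J1  (common-f at J1 fixed by 0)
b4 →J1  (J1 flow already set via bond 0)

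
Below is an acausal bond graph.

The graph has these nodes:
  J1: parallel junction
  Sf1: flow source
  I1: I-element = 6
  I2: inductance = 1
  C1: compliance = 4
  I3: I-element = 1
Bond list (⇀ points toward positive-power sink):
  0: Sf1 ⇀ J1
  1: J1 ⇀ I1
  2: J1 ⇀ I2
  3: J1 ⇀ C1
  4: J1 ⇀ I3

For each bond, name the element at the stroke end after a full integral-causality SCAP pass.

b0 stroke→Sf1
b1 stroke→I1
b2 stroke→I2
b3 stroke→J1
b4 stroke→I3

#0 →Sf1  (Sf1 (Sf) sets flow on bond)
#1 →I1  (I1 outputs flow p/I1)
#2 →I2  (I2 outputs flow p/I2)
#3 →J1  (prefer integral on C1)
#4 →I3  (0-jn J1 has e-setter on 3)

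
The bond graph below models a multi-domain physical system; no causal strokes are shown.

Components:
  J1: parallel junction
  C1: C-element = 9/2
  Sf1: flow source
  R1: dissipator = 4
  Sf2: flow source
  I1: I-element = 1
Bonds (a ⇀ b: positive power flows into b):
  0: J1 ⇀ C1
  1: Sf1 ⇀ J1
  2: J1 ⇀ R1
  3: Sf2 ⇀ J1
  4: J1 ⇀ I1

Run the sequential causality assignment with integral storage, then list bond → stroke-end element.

β0 |J1
β1 |Sf1
β2 |R1
β3 |Sf2
β4 |I1

β1 stroke→Sf1  (Sf1 (Sf) sets flow on bond)
β3 stroke→Sf2  (source Sf2 imposes f)
β0 stroke→J1  (prefer integral on C1)
β2 stroke→R1  (J1 effort already set via bond 0)
β4 stroke→I1  (0-jn J1 has e-setter on 0)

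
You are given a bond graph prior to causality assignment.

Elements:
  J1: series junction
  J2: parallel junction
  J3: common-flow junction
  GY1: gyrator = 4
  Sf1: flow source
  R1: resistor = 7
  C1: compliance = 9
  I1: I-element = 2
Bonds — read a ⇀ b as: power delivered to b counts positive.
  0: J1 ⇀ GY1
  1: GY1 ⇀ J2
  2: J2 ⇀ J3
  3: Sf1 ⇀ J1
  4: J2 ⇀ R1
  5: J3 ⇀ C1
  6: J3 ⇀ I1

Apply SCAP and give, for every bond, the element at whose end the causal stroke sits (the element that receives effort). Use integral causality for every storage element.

bond 3 stroke at Sf1  (Sf1 (Sf) sets flow on bond)
bond 0 stroke at J1  (J1: bond 3 brought flow, rest push out)
bond 1 stroke at J2  (GY GY1: same side as bond 0)
bond 2 stroke at J3  (0-jn J2 has e-setter on 1)
bond 4 stroke at R1  (common-e at J2 fixed by 1)
bond 5 stroke at J3  (C1: C, integral causality)
bond 6 stroke at I1  (only one flow-in slot at J3)

b0 |J1
b1 |J2
b2 |J3
b3 |Sf1
b4 |R1
b5 |J3
b6 |I1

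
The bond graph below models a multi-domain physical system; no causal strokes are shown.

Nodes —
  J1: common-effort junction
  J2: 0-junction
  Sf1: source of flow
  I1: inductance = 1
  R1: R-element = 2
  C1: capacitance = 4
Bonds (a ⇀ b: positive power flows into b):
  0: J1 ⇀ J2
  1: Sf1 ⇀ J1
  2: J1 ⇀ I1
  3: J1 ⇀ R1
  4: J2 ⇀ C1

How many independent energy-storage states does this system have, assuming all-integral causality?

2  (C1, I1 all integral)

β1 stroke at Sf1  (Sf1 fixes flow; stroke at Sf1)
β2 stroke at I1  (prefer integral on I1)
β4 stroke at J2  (C1 integral (e out))
β0 stroke at J1  (J2 effort already set via bond 4)
β3 stroke at R1  (common-e at J1 fixed by 0)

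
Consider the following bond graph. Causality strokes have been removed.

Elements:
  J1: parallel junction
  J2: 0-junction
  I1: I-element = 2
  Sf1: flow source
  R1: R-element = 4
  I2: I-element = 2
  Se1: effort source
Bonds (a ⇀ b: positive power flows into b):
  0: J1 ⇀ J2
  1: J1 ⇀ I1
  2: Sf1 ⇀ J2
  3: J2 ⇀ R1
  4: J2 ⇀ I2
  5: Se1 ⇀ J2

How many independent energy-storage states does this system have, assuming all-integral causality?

β2 stroke→Sf1  (Sf1 fixes flow; stroke at Sf1)
β5 stroke→J2  (source Se1 imposes e)
β0 stroke→J1  (common-e at J2 fixed by 5)
β3 stroke→R1  (common-e at J2 fixed by 5)
β4 stroke→I2  (J2: bond 5 brought effort, rest push out)
β1 stroke→I1  (common-e at J1 fixed by 0)

2  (I1, I2 all integral)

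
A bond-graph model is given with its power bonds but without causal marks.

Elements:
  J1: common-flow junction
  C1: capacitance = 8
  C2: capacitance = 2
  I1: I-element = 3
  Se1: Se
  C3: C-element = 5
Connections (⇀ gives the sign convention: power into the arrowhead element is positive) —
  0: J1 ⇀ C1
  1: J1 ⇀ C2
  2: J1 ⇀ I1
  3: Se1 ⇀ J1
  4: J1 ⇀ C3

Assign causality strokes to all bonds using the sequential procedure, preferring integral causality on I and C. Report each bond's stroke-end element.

bond 3 →J1  (source Se1 imposes e)
bond 0 →J1  (C1: C, integral causality)
bond 1 →J1  (C2 integral (e out))
bond 2 →I1  (I1: I, integral causality)
bond 4 →J1  (J1 flow already set via bond 2)

b0 →J1
b1 →J1
b2 →I1
b3 →J1
b4 →J1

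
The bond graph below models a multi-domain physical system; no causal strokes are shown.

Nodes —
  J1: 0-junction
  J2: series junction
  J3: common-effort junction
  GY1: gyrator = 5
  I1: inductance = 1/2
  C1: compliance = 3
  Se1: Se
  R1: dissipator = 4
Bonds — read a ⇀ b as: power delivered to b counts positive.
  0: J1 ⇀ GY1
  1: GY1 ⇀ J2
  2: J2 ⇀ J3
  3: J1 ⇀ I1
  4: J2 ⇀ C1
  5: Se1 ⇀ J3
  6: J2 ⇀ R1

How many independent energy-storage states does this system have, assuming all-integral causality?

2  (C1, I1 all integral)

bond 5 stroke→J3  (source Se1 imposes e)
bond 2 stroke→J2  (0-jn J3 has e-setter on 5)
bond 3 stroke→I1  (I1 outputs flow p/I1)
bond 0 stroke→J1  (only one effort-in slot at J1)
bond 1 stroke→J2  (GY1 both-in/both-out from 0)
bond 4 stroke→J2  (C1: C, integral causality)
bond 6 stroke→R1  (only one flow-in slot at J2)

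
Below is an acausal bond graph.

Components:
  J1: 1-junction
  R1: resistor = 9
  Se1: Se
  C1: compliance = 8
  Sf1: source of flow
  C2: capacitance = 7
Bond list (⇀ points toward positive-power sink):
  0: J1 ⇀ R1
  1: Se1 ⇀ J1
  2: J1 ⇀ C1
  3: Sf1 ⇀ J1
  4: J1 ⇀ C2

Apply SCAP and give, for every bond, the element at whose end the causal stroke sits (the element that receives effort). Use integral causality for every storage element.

bond 0 stroke→J1
bond 1 stroke→J1
bond 2 stroke→J1
bond 3 stroke→Sf1
bond 4 stroke→J1

bond 1 stroke at J1  (source Se1 imposes e)
bond 3 stroke at Sf1  (Sf1 fixes flow; stroke at Sf1)
bond 0 stroke at J1  (J1: bond 3 brought flow, rest push out)
bond 2 stroke at J1  (common-f at J1 fixed by 3)
bond 4 stroke at J1  (common-f at J1 fixed by 3)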